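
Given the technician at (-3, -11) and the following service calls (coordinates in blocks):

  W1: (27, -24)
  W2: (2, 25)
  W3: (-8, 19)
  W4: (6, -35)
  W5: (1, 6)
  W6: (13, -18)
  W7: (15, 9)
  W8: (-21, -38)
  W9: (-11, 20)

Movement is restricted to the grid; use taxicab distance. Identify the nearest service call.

W5

Distances from (-3, -11):
W1: |30| + |-13| = 30 + 13 = 43 blocks
W2: |5| + |36| = 5 + 36 = 41 blocks
W3: |-5| + |30| = 5 + 30 = 35 blocks
W4: |9| + |-24| = 9 + 24 = 33 blocks
W5: |4| + |17| = 4 + 17 = 21 blocks
W6: |16| + |-7| = 16 + 7 = 23 blocks
W7: |18| + |20| = 18 + 20 = 38 blocks
W8: |-18| + |-27| = 18 + 27 = 45 blocks
W9: |-8| + |31| = 8 + 31 = 39 blocks
Minimum: W5 at 21 blocks.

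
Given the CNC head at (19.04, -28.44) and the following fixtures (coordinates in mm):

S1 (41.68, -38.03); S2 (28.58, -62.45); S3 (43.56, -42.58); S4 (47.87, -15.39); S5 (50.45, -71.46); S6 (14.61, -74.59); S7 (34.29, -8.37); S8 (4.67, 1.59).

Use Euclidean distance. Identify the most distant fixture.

S5

Distances from (19.04, -28.44):
S1: √((22.64)² + (-9.59)²) = √(512.5696 + 91.9681) = 24.59 mm
S2: √((9.54)² + (-34.01)²) = √(91.0116 + 1156.6801) = 35.32 mm
S3: √((24.52)² + (-14.14)²) = √(601.2304 + 199.9396) = 28.30 mm
S4: √((28.83)² + (13.05)²) = √(831.1689 + 170.3025) = 31.65 mm
S5: √((31.41)² + (-43.02)²) = √(986.5881 + 1850.7204) = 53.27 mm
S6: √((-4.43)² + (-46.15)²) = √(19.6249 + 2129.8225) = 46.36 mm
S7: √((15.25)² + (20.07)²) = √(232.5625 + 402.8049) = 25.21 mm
S8: √((-14.37)² + (30.03)²) = √(206.4969 + 901.8009) = 33.29 mm
Maximum: S5 at 53.27 mm.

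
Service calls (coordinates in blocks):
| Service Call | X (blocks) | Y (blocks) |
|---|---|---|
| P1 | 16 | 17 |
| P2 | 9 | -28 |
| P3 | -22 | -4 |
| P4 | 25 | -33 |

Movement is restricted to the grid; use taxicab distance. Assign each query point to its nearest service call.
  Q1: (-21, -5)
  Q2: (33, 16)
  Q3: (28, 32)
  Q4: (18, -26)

Q1 at (-21, -5):
  P1: |37| + |22| = 37 + 22 = 59 blocks
  P2: |30| + |-23| = 30 + 23 = 53 blocks
  P3: |-1| + |1| = 1 + 1 = 2 blocks
  P4: |46| + |-28| = 46 + 28 = 74 blocks
  → nearest: P3 (2 blocks)
Q2 at (33, 16):
  P1: |-17| + |1| = 17 + 1 = 18 blocks
  P2: |-24| + |-44| = 24 + 44 = 68 blocks
  P3: |-55| + |-20| = 55 + 20 = 75 blocks
  P4: |-8| + |-49| = 8 + 49 = 57 blocks
  → nearest: P1 (18 blocks)
Q3 at (28, 32):
  P1: |-12| + |-15| = 12 + 15 = 27 blocks
  P2: |-19| + |-60| = 19 + 60 = 79 blocks
  P3: |-50| + |-36| = 50 + 36 = 86 blocks
  P4: |-3| + |-65| = 3 + 65 = 68 blocks
  → nearest: P1 (27 blocks)
Q4 at (18, -26):
  P1: |-2| + |43| = 2 + 43 = 45 blocks
  P2: |-9| + |-2| = 9 + 2 = 11 blocks
  P3: |-40| + |22| = 40 + 22 = 62 blocks
  P4: |7| + |-7| = 7 + 7 = 14 blocks
  → nearest: P2 (11 blocks)

Q1→P3; Q2→P1; Q3→P1; Q4→P2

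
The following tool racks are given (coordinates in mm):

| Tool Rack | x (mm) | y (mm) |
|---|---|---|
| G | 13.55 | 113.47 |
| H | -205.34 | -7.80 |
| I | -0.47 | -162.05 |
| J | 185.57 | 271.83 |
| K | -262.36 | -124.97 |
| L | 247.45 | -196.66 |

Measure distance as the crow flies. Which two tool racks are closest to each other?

Pairwise distances:
H–K: 130.31 mm
G–J: 233.81 mm
G–H: 250.24 mm
I–L: 250.32 mm
H–I: 256.45 mm
I–K: 264.50 mm
G–I: 275.88 mm
G–K: 364.66 mm
G–L: 388.45 mm
I–J: 472.08 mm
J–L: 472.56 mm
H–J: 480.63 mm
H–L: 490.60 mm
K–L: 514.83 mm
J–K: 598.41 mm
Closest pair: H–K at 130.31 mm.

H and K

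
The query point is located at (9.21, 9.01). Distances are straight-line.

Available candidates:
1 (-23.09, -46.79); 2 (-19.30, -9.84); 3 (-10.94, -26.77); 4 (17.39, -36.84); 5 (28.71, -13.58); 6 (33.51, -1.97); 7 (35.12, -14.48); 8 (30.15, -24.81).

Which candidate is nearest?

6

Distances from (9.21, 9.01):
1: √((-32.30)² + (-55.80)²) = √(1043.2900 + 3113.6400) = 64.47
2: √((-28.51)² + (-18.85)²) = √(812.8201 + 355.3225) = 34.18
3: √((-20.15)² + (-35.78)²) = √(406.0225 + 1280.2084) = 41.06
4: √((8.18)² + (-45.85)²) = √(66.9124 + 2102.2225) = 46.57
5: √((19.50)² + (-22.59)²) = √(380.2500 + 510.3081) = 29.84
6: √((24.30)² + (-10.98)²) = √(590.4900 + 120.5604) = 26.67
7: √((25.91)² + (-23.49)²) = √(671.3281 + 551.7801) = 34.97
8: √((20.94)² + (-33.82)²) = √(438.4836 + 1143.7924) = 39.78
Minimum: 6 at 26.67.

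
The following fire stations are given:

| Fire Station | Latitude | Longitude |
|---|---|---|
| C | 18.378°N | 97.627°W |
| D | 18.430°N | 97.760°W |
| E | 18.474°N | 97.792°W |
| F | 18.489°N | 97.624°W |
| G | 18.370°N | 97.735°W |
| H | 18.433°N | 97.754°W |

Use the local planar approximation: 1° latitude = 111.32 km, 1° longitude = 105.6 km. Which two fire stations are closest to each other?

D and H

Pairwise distances:
C–D: √((0.052·111.32)² + (-0.133·105.6)²) = √(33.50835 + 197.25641) = 15.191 km
C–E: √((0.096·111.32)² + (-0.165·105.6)²) = √(114.20598 + 303.59578) = 20.440 km
C–F: √((0.111·111.32)² + (0.003·105.6)²) = √(152.68359 + 0.10036) = 12.361 km
C–G: √((-0.008·111.32)² + (-0.108·105.6)²) = √(0.79310 + 130.06946) = 11.440 km
C–H: √((0.055·111.32)² + (-0.127·105.6)²) = √(37.48623 + 179.86029) = 14.743 km
D–E: √((0.044·111.32)² + (-0.032·105.6)²) = √(23.99119 + 11.41899) = 5.951 km
D–F: √((0.059·111.32)² + (0.136·105.6)²) = √(43.13705 + 206.25555) = 15.792 km
D–G: √((-0.060·111.32)² + (0.025·105.6)²) = √(44.61171 + 6.96960) = 7.182 km
D–H: √((0.003·111.32)² + (0.006·105.6)²) = √(0.11153 + 0.40145) = 0.716 km
E–F: √((0.015·111.32)² + (0.168·105.6)²) = √(2.78823 + 314.73598) = 17.819 km
E–G: √((-0.104·111.32)² + (0.057·105.6)²) = √(134.03341 + 36.23077) = 13.049 km
E–H: √((-0.041·111.32)² + (0.038·105.6)²) = √(20.83119 + 16.10256) = 6.077 km
F–G: √((-0.119·111.32)² + (-0.111·105.6)²) = √(175.48513 + 137.39591) = 17.688 km
F–H: √((-0.056·111.32)² + (-0.130·105.6)²) = √(38.86176 + 188.45798) = 15.077 km
G–H: √((0.063·111.32)² + (-0.019·105.6)²) = √(49.18441 + 4.02564) = 7.295 km
Closest pair: D–H at 0.716 km.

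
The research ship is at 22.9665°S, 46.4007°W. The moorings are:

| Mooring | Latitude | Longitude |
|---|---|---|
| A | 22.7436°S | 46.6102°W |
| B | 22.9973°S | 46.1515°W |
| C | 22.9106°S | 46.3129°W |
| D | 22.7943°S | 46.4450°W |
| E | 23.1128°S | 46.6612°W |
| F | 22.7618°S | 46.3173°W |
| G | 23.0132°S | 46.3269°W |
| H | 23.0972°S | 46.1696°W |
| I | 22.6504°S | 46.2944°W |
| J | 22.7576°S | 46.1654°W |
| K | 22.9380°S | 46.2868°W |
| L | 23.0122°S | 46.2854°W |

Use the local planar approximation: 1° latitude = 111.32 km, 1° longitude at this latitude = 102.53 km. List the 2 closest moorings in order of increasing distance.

G, C

Distances from 22.9665°S, 46.4007°W:
A: √((0.2229·111.32)² + (-0.2095·102.53)²) = √(615.696284 + 461.391904) = 32.8190 km
B: √((-0.0308·111.32)² + (0.2492·102.53)²) = √(11.755682 + 652.826824) = 25.7795 km
C: √((0.0559·111.32)² + (0.0878·102.53)²) = √(38.723090 + 81.038417) = 10.9436 km
D: √((0.1722·111.32)² + (-0.0443·102.53)²) = √(367.462216 + 20.630482) = 19.7001 km
E: √((-0.1463·111.32)² + (-0.2605·102.53)²) = √(265.237574 + 713.374153) = 31.2828 km
F: √((0.2047·111.32)² + (0.0834·102.53)²) = √(519.256666 + 73.119635) = 24.3388 km
G: √((-0.0467·111.32)² + (0.0738·102.53)²) = √(27.025899 + 57.255161) = 9.1805 km
H: √((-0.1307·111.32)² + (0.2311·102.53)²) = √(211.688649 + 561.438002) = 27.8052 km
I: √((0.3161·111.32)² + (0.1063·102.53)²) = √(1238.213079 + 118.786871) = 36.8375 km
J: √((0.2089·111.32)² + (0.2353·102.53)²) = √(540.783305 + 582.030534) = 33.5084 km
K: √((0.0285·111.32)² + (0.1139·102.53)²) = √(10.065518 + 136.379584) = 12.1015 km
L: √((-0.0457·111.32)² + (0.1153·102.53)²) = √(25.880865 + 139.752804) = 12.8699 km
Sorted: G (9.1805 km) < C (10.9436 km) < K (12.1015 km) < L (12.8699 km) < …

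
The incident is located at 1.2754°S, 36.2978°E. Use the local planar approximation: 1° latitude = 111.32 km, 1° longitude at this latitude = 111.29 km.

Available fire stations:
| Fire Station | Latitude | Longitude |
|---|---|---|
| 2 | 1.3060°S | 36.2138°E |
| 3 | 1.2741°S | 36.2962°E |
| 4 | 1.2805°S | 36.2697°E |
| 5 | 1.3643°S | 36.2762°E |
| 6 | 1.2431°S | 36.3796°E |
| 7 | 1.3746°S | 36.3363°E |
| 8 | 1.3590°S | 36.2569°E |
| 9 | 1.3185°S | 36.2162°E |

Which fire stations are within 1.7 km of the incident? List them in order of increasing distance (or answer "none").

Distances from 1.2754°S, 36.2978°E:
2: 9.9496 km
3: 0.2295 km
4: 3.1784 km
5: 10.1841 km
6: 9.7879 km
7: 11.8450 km
8: 10.3599 km
9: 10.2708 km
Threshold 1.7 km: 3 (0.2295 km) is within range.

3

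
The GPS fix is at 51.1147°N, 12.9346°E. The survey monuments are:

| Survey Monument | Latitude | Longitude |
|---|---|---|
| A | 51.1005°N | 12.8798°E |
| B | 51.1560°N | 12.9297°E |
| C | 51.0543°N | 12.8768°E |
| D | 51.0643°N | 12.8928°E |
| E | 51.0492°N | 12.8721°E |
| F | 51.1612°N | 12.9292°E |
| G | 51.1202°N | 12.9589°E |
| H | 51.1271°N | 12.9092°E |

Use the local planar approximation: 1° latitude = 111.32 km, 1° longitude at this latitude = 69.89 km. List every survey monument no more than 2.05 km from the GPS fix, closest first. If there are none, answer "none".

Distances from 51.1147°N, 12.9346°E:
A: √((-0.0142·111.32)² + (-0.0548·69.89)²) = √(2.498752 + 14.668686) = 4.1434 km
B: √((0.0413·111.32)² + (-0.0049·69.89)²) = √(21.137153 + 0.117280) = 4.6103 km
C: √((-0.0604·111.32)² + (-0.0578·69.89)²) = √(45.208518 + 16.318707) = 7.8439 km
D: √((-0.0504·111.32)² + (-0.0418·69.89)²) = √(31.478024 + 8.534590) = 6.3256 km
E: √((-0.0655·111.32)² + (-0.0625·69.89)²) = √(53.165389 + 19.080516) = 8.4998 km
F: √((0.0465·111.32)² + (-0.0054·69.89)²) = √(26.794910 + 0.142435) = 5.1901 km
G: √((0.0055·111.32)² + (0.0243·69.89)²) = √(0.374862 + 2.884315) = 1.8053 km
H: √((0.0124·111.32)² + (-0.0254·69.89)²) = √(1.905416 + 3.151356) = 2.2487 km
Threshold 2.05 km: G (1.8053 km) is within range.

G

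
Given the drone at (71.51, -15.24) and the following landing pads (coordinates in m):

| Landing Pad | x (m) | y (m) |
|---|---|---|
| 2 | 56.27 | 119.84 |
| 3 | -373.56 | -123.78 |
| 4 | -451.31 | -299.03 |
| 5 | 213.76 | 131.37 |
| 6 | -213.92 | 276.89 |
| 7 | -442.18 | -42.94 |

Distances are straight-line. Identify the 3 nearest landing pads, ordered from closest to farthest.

Distances from (71.51, -15.24):
2: √((-15.24)² + (135.08)²) = √(232.2576 + 18246.6064) = 135.94 m
3: √((-445.07)² + (-108.54)²) = √(198087.3049 + 11780.9316) = 458.11 m
4: √((-522.82)² + (-283.79)²) = √(273340.7524 + 80536.7641) = 594.88 m
5: √((142.25)² + (146.61)²) = √(20235.0625 + 21494.4921) = 204.28 m
6: √((-285.43)² + (292.13)²) = √(81470.2849 + 85339.9369) = 408.42 m
7: √((-513.69)² + (-27.70)²) = √(263877.4161 + 767.2900) = 514.44 m
Sorted: 2 (135.94 m) < 5 (204.28 m) < 6 (408.42 m) < 3 (458.11 m) < 7 (514.44 m) < …

2, 5, 6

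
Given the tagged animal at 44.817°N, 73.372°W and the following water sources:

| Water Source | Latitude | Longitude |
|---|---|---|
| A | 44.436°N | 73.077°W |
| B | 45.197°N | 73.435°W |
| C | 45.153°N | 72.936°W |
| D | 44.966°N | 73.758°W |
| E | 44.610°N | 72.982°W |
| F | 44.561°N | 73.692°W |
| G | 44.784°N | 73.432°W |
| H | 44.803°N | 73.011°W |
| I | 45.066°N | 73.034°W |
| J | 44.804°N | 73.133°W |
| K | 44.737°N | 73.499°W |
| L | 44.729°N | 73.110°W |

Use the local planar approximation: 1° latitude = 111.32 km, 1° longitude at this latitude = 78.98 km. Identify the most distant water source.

C

Distances from 44.817°N, 73.372°W:
A: 48.391 km
B: 42.593 km
C: 50.841 km
D: 34.706 km
E: 38.468 km
F: 38.091 km
G: 5.996 km
H: 28.554 km
I: 38.483 km
J: 18.932 km
K: 13.413 km
L: 22.894 km
Maximum: C at 50.841 km.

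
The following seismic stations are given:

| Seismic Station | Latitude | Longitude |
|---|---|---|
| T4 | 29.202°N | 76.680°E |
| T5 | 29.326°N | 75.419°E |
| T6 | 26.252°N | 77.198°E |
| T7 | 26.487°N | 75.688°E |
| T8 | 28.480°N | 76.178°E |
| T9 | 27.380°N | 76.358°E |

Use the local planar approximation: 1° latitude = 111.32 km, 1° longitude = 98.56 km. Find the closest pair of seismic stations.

Pairwise distances:
T4–T8: 94.381 km
T7–T9: 119.343 km
T5–T8: 120.272 km
T8–T9: 123.730 km
T4–T5: 125.048 km
T6–T9: 150.405 km
T6–T7: 151.107 km
T4–T9: 205.293 km
T7–T8: 227.056 km
T5–T9: 235.570 km
T6–T8: 267.621 km
T5–T7: 317.148 km
T4–T7: 317.655 km
T4–T6: 332.339 km
T5–T6: 384.503 km
Closest pair: T4–T8 at 94.381 km.

T4 and T8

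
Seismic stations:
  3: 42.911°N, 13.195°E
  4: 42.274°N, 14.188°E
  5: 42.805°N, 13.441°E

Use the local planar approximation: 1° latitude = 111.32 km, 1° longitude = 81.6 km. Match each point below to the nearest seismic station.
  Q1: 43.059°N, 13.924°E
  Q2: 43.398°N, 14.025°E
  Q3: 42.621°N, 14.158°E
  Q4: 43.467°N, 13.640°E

Q1→5; Q2→5; Q3→4; Q4→3

Q1 at 43.059°N, 13.924°E:
  3: 61.726 km
  4: 90.002 km
  5: 48.506 km
  → nearest: 5 (48.506 km)
Q2 at 43.398°N, 14.025°E:
  3: 86.753 km
  4: 125.829 km
  5: 81.416 km
  → nearest: 5 (81.416 km)
Q3 at 42.621°N, 14.158°E:
  3: 84.954 km
  4: 38.706 km
  5: 61.989 km
  → nearest: 4 (38.706 km)
Q4 at 43.467°N, 13.640°E:
  3: 71.759 km
  4: 140.131 km
  5: 75.462 km
  → nearest: 3 (71.759 km)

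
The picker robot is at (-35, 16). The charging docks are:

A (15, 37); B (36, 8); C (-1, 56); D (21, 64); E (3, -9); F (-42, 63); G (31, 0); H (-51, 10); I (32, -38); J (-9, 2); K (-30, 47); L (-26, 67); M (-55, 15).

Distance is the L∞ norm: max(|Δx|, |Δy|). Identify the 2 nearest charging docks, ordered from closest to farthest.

Distances from (-35, 16):
A: max(|50|, |21|) = 50
B: max(|71|, |-8|) = 71
C: max(|34|, |40|) = 40
D: max(|56|, |48|) = 56
E: max(|38|, |-25|) = 38
F: max(|-7|, |47|) = 47
G: max(|66|, |-16|) = 66
H: max(|-16|, |-6|) = 16
I: max(|67|, |-54|) = 67
J: max(|26|, |-14|) = 26
K: max(|5|, |31|) = 31
L: max(|9|, |51|) = 51
M: max(|-20|, |-1|) = 20
Sorted: H (16) < M (20) < J (26) < K (31) < …

H, M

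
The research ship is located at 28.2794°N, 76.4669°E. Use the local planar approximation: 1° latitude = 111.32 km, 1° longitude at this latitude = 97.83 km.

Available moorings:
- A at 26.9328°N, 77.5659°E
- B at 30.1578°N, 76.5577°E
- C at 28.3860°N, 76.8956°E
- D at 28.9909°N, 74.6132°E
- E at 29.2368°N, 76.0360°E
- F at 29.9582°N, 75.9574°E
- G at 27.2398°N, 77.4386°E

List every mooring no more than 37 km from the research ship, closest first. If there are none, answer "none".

Distances from 28.2794°N, 76.4669°E:
A: 184.4738 km
B: 209.2921 km
C: 43.5862 km
D: 197.8894 km
E: 114.6118 km
F: 193.4169 km
G: 149.7655 km
Threshold 37 km: none within range.

none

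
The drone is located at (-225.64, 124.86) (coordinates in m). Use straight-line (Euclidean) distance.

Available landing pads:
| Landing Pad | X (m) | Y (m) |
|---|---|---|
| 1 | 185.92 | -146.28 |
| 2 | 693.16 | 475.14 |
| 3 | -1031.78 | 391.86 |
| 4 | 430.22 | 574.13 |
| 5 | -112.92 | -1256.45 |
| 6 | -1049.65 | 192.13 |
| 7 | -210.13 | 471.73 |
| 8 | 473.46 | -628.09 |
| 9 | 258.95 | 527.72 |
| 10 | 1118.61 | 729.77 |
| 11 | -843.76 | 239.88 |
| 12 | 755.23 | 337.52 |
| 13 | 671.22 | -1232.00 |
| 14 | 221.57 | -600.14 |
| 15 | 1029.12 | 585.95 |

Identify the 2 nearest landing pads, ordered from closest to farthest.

7, 1

Distances from (-225.64, 124.86):
1: 492.85 m
2: 983.31 m
3: 849.21 m
4: 794.98 m
5: 1385.90 m
6: 826.75 m
7: 347.22 m
8: 1027.46 m
9: 630.18 m
10: 1474.08 m
11: 628.73 m
12: 1003.66 m
13: 1626.48 m
14: 851.83 m
15: 1336.80 m
Sorted: 7 (347.22 m) < 1 (492.85 m) < 11 (628.73 m) < 9 (630.18 m) < …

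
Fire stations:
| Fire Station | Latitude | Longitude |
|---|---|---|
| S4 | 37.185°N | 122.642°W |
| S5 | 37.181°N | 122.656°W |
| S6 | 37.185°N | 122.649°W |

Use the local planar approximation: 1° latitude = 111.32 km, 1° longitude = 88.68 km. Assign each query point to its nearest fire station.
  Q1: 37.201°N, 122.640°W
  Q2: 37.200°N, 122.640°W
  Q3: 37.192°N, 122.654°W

Q1 at 37.201°N, 122.640°W:
  S4: √((-0.016·111.32)² + (-0.002·88.68)²) = √(3.17239 + 0.03146) = 1.790 km
  S5: √((-0.020·111.32)² + (-0.016·88.68)²) = √(4.95686 + 2.01322) = 2.640 km
  S6: √((-0.016·111.32)² + (-0.009·88.68)²) = √(3.17239 + 0.63700) = 1.952 km
  → nearest: S4 (1.790 km)
Q2 at 37.200°N, 122.640°W:
  S4: √((-0.015·111.32)² + (-0.002·88.68)²) = √(2.78823 + 0.03146) = 1.679 km
  S5: √((-0.019·111.32)² + (-0.016·88.68)²) = √(4.47356 + 2.01322) = 2.547 km
  S6: √((-0.015·111.32)² + (-0.009·88.68)²) = √(2.78823 + 0.63700) = 1.851 km
  → nearest: S4 (1.679 km)
Q3 at 37.192°N, 122.654°W:
  S4: √((-0.007·111.32)² + (0.012·88.68)²) = √(0.60721 + 1.13244) = 1.319 km
  S5: √((-0.011·111.32)² + (-0.002·88.68)²) = √(1.49945 + 0.03146) = 1.237 km
  S6: √((-0.007·111.32)² + (0.005·88.68)²) = √(0.60721 + 0.19660) = 0.897 km
  → nearest: S6 (0.897 km)

Q1→S4; Q2→S4; Q3→S6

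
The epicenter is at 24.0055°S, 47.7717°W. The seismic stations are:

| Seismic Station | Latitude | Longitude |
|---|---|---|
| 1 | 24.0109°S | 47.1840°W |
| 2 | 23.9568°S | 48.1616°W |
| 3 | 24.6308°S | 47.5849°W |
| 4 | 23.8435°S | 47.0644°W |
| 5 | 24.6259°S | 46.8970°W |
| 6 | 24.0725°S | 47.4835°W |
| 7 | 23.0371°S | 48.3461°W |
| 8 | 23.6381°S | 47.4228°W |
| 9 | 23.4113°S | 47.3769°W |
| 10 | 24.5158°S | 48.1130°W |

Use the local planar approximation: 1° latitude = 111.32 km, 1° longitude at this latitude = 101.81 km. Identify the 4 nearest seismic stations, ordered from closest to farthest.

Distances from 24.0055°S, 47.7717°W:
1: √((-0.0054·111.32)² + (0.5877·101.81)²) = √(0.361355 + 3580.076083) = 59.8368 km
2: √((0.0487·111.32)² + (-0.3899·101.81)²) = √(29.390320 + 1575.750107) = 40.0642 km
3: √((-0.6253·111.32)² + (0.1868·101.81)²) = √(4845.328794 + 361.688432) = 72.1597 km
4: √((0.1620·111.32)² + (0.7073·101.81)²) = √(325.219385 + 5185.470776) = 74.2340 km
5: √((-0.6204·111.32)² + (0.8747·101.81)²) = √(4769.688024 + 7930.473677) = 112.6950 km
6: √((-0.0670·111.32)² + (0.2882·101.81)²) = √(55.628327 + 860.931955) = 30.2747 km
7: √((0.9684·111.32)² + (-0.5744·101.81)²) = √(11621.333298 + 3419.871102) = 122.6426 km
8: √((0.3674·111.32)² + (0.3489·101.81)²) = √(1672.725583 + 1261.777602) = 54.1711 km
9: √((0.5942·111.32)² + (0.3948·101.81)²) = √(4375.338825 + 1615.604904) = 77.4012 km
10: √((-0.5103·111.32)² + (-0.3413·101.81)²) = √(3226.989349 + 1207.406339) = 66.5913 km
Sorted: 6 (30.2747 km) < 2 (40.0642 km) < 8 (54.1711 km) < 1 (59.8368 km) < 10 (66.5913 km) < 3 (72.1597 km) < …

6, 2, 8, 1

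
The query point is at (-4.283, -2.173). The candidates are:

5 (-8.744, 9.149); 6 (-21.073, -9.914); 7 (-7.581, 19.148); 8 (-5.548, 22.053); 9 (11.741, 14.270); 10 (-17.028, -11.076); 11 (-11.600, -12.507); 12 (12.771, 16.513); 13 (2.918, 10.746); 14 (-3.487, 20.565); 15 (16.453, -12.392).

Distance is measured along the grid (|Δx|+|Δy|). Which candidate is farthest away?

Distances from (-4.283, -2.173):
5: |-4.461| + |11.322| = 4.461 + 11.322 = 15.783
6: |-16.790| + |-7.741| = 16.790 + 7.741 = 24.531
7: |-3.298| + |21.321| = 3.298 + 21.321 = 24.619
8: |-1.265| + |24.226| = 1.265 + 24.226 = 25.491
9: |16.024| + |16.443| = 16.024 + 16.443 = 32.467
10: |-12.745| + |-8.903| = 12.745 + 8.903 = 21.648
11: |-7.317| + |-10.334| = 7.317 + 10.334 = 17.651
12: |17.054| + |18.686| = 17.054 + 18.686 = 35.740
13: |7.201| + |12.919| = 7.201 + 12.919 = 20.120
14: |0.796| + |22.738| = 0.796 + 22.738 = 23.534
15: |20.736| + |-10.219| = 20.736 + 10.219 = 30.955
Maximum: 12 at 35.740.

12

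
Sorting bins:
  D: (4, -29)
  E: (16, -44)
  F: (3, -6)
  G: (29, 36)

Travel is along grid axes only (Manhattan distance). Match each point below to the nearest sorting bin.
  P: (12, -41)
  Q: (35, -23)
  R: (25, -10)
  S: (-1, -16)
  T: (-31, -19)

P→E; Q→D; R→F; S→F; T→D

P at (12, -41):
  D: |-8| + |12| = 8 + 12 = 20
  E: |4| + |-3| = 4 + 3 = 7
  F: |-9| + |35| = 9 + 35 = 44
  G: |17| + |77| = 17 + 77 = 94
  → nearest: E (7)
Q at (35, -23):
  D: |-31| + |-6| = 31 + 6 = 37
  E: |-19| + |-21| = 19 + 21 = 40
  F: |-32| + |17| = 32 + 17 = 49
  G: |-6| + |59| = 6 + 59 = 65
  → nearest: D (37)
R at (25, -10):
  D: |-21| + |-19| = 21 + 19 = 40
  E: |-9| + |-34| = 9 + 34 = 43
  F: |-22| + |4| = 22 + 4 = 26
  G: |4| + |46| = 4 + 46 = 50
  → nearest: F (26)
S at (-1, -16):
  D: |5| + |-13| = 5 + 13 = 18
  E: |17| + |-28| = 17 + 28 = 45
  F: |4| + |10| = 4 + 10 = 14
  G: |30| + |52| = 30 + 52 = 82
  → nearest: F (14)
T at (-31, -19):
  D: |35| + |-10| = 35 + 10 = 45
  E: |47| + |-25| = 47 + 25 = 72
  F: |34| + |13| = 34 + 13 = 47
  G: |60| + |55| = 60 + 55 = 115
  → nearest: D (45)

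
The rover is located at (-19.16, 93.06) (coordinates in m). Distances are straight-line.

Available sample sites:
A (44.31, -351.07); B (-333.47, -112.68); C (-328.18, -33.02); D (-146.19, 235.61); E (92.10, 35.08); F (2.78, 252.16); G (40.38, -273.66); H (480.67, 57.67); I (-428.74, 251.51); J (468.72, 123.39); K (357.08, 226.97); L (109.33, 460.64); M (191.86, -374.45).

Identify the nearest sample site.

E

Distances from (-19.16, 93.06):
A: 448.64 m
B: 375.66 m
C: 333.75 m
D: 190.94 m
E: 125.46 m
F: 160.61 m
G: 371.52 m
H: 501.08 m
I: 439.16 m
J: 488.82 m
K: 399.36 m
L: 389.39 m
M: 512.93 m
Minimum: E at 125.46 m.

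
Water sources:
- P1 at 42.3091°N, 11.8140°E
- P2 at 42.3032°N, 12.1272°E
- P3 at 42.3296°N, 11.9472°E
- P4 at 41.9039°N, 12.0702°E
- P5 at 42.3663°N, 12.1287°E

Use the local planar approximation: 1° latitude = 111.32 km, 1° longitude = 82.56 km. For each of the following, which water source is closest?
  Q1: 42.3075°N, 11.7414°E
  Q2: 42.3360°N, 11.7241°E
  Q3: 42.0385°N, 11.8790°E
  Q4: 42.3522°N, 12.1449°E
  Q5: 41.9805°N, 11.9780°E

Q1 at 42.3075°N, 11.7414°E:
  P1: 5.9965 km
  P2: 31.8552 km
  P3: 17.1680 km
  P4: 52.4927 km
  P5: 32.6386 km
  → nearest: P1 (5.9965 km)
Q2 at 42.3360°N, 11.7241°E:
  P1: 8.0035 km
  P2: 33.4796 km
  P3: 18.4329 km
  P4: 55.9483 km
  P5: 33.5736 km
  → nearest: P1 (8.0035 km)
Q3 at 42.0385°N, 11.8790°E:
  P1: 30.5975 km
  P2: 35.8910 km
  P3: 32.8908 km
  P4: 21.7645 km
  P5: 41.9113 km
  → nearest: P4 (21.7645 km)
Q4 at 42.3522°N, 12.1449°E:
  P1: 27.7372 km
  P2: 5.6470 km
  P3: 16.5149 km
  P4: 50.2844 km
  P5: 2.0622 km
  → nearest: P5 (2.0622 km)
Q5 at 41.9805°N, 11.9780°E:
  P1: 39.0052 km
  P2: 37.9762 km
  P3: 38.9449 km
  P4: 11.4304 km
  P5: 44.7131 km
  → nearest: P4 (11.4304 km)

Q1→P1; Q2→P1; Q3→P4; Q4→P5; Q5→P4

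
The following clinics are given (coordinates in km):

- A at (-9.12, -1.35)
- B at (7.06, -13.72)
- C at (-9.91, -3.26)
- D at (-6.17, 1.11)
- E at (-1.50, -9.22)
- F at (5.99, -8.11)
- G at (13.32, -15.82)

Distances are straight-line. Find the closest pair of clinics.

Pairwise distances:
A–B: 20.37 km
A–C: 2.07 km
A–D: 3.84 km
A–E: 10.95 km
A–F: 16.55 km
A–G: 26.70 km
B–C: 19.93 km
B–D: 19.87 km
B–E: 9.67 km
B–F: 5.71 km
B–G: 6.60 km
C–D: 5.75 km
C–E: 10.31 km
C–F: 16.62 km
C–G: 26.41 km
D–E: 11.34 km
D–F: 15.26 km
D–G: 25.82 km
E–F: 7.57 km
E–G: 16.22 km
F–G: 10.64 km
Closest pair: A–C at 2.07 km.

A and C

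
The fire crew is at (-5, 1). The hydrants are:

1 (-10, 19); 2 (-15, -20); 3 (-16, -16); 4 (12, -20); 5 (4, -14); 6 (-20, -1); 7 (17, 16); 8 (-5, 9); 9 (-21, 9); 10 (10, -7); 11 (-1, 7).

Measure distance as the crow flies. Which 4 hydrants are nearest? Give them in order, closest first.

11, 8, 6, 10

Distances from (-5, 1):
1: √((-5)² + (18)²) = √(25.000 + 324.000) = 18.7
2: √((-10)² + (-21)²) = √(100.000 + 441.000) = 23.3
3: √((-11)² + (-17)²) = √(121.000 + 289.000) = 20.2
4: √((17)² + (-21)²) = √(289.000 + 441.000) = 27.0
5: √((9)² + (-15)²) = √(81.000 + 225.000) = 17.5
6: √((-15)² + (-2)²) = √(225.000 + 4.000) = 15.1
7: √((22)² + (15)²) = √(484.000 + 225.000) = 26.6
8: √((0)² + (8)²) = √(0.000 + 64.000) = 8.0
9: √((-16)² + (8)²) = √(256.000 + 64.000) = 17.9
10: √((15)² + (-8)²) = √(225.000 + 64.000) = 17.0
11: √((4)² + (6)²) = √(16.000 + 36.000) = 7.2
Sorted: 11 (7.2) < 8 (8.0) < 6 (15.1) < 10 (17.0) < 5 (17.5) < 9 (17.9) < …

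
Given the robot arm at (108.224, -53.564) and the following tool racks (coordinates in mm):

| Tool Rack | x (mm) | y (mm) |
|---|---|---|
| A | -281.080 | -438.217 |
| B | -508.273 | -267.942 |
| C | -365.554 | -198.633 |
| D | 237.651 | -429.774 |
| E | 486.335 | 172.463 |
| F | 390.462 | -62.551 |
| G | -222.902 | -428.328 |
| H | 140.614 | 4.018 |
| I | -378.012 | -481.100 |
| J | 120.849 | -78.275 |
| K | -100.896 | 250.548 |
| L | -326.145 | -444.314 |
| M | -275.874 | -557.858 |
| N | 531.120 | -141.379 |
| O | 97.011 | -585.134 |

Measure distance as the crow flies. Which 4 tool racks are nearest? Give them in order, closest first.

Distances from (108.224, -53.564):
A: 547.280 mm
B: 652.707 mm
C: 495.490 mm
D: 397.851 mm
E: 440.518 mm
F: 282.381 mm
G: 500.092 mm
H: 66.067 mm
I: 647.466 mm
J: 27.749 mm
K: 369.074 mm
L: 584.262 mm
M: 633.911 mm
N: 431.917 mm
O: 531.688 mm
Sorted: J (27.749 mm) < H (66.067 mm) < F (282.381 mm) < K (369.074 mm) < D (397.851 mm) < N (431.917 mm) < …

J, H, F, K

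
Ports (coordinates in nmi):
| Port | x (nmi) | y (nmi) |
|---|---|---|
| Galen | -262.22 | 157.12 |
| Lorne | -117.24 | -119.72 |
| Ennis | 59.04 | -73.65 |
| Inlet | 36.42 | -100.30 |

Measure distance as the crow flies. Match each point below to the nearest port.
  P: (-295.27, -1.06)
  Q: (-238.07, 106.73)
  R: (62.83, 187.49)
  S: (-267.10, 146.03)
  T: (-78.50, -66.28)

P→Galen; Q→Galen; R→Ennis; S→Galen; T→Lorne

P at (-295.27, -1.06):
  Galen: 161.60 nmi
  Lorne: 213.95 nmi
  Ennis: 361.67 nmi
  Inlet: 346.22 nmi
  → nearest: Galen (161.60 nmi)
Q at (-238.07, 106.73):
  Galen: 55.88 nmi
  Lorne: 256.67 nmi
  Ennis: 347.58 nmi
  Inlet: 343.81 nmi
  → nearest: Galen (55.88 nmi)
R at (62.83, 187.49):
  Galen: 326.47 nmi
  Lorne: 356.09 nmi
  Ennis: 261.17 nmi
  Inlet: 289.00 nmi
  → nearest: Ennis (261.17 nmi)
S at (-267.10, 146.03):
  Galen: 12.12 nmi
  Lorne: 305.09 nmi
  Ennis: 393.23 nmi
  Inlet: 390.90 nmi
  → nearest: Galen (12.12 nmi)
T at (-78.50, -66.28):
  Galen: 289.24 nmi
  Lorne: 66.00 nmi
  Ennis: 137.74 nmi
  Inlet: 119.85 nmi
  → nearest: Lorne (66.00 nmi)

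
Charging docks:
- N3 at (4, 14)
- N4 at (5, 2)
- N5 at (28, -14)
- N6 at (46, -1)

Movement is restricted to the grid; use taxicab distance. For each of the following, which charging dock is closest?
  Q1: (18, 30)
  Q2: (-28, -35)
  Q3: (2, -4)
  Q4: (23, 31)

Q1 at (18, 30):
  N3: |-14| + |-16| = 14 + 16 = 30
  N4: |-13| + |-28| = 13 + 28 = 41
  N5: |10| + |-44| = 10 + 44 = 54
  N6: |28| + |-31| = 28 + 31 = 59
  → nearest: N3 (30)
Q2 at (-28, -35):
  N3: |32| + |49| = 32 + 49 = 81
  N4: |33| + |37| = 33 + 37 = 70
  N5: |56| + |21| = 56 + 21 = 77
  N6: |74| + |34| = 74 + 34 = 108
  → nearest: N4 (70)
Q3 at (2, -4):
  N3: |2| + |18| = 2 + 18 = 20
  N4: |3| + |6| = 3 + 6 = 9
  N5: |26| + |-10| = 26 + 10 = 36
  N6: |44| + |3| = 44 + 3 = 47
  → nearest: N4 (9)
Q4 at (23, 31):
  N3: |-19| + |-17| = 19 + 17 = 36
  N4: |-18| + |-29| = 18 + 29 = 47
  N5: |5| + |-45| = 5 + 45 = 50
  N6: |23| + |-32| = 23 + 32 = 55
  → nearest: N3 (36)

Q1→N3; Q2→N4; Q3→N4; Q4→N3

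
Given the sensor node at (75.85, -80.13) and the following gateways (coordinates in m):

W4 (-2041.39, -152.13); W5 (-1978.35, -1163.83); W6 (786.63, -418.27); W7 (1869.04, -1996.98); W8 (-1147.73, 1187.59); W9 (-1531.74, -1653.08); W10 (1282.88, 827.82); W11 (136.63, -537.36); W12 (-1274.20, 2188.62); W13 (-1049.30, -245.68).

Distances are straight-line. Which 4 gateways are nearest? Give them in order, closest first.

W11, W6, W13, W10

Distances from (75.85, -80.13):
W4: √((-2117.24)² + (-72.00)²) = √(4482705.2176 + 5184.0000) = 2118.46 m
W5: √((-2054.20)² + (-1083.70)²) = √(4219737.6400 + 1174405.6900) = 2322.53 m
W6: √((710.78)² + (-338.14)²) = √(505208.2084 + 114338.6596) = 787.11 m
W7: √((1793.19)² + (-1916.85)²) = √(3215530.3761 + 3674313.9225) = 2624.85 m
W8: √((-1223.58)² + (1267.72)²) = √(1497148.0164 + 1607113.9984) = 1761.89 m
W9: √((-1607.59)² + (-1572.95)²) = √(2584345.6081 + 2474171.7025) = 2249.11 m
W10: √((1207.03)² + (907.95)²) = √(1456921.4209 + 824373.2025) = 1510.40 m
W11: √((60.78)² + (-457.23)²) = √(3694.2084 + 209059.2729) = 461.25 m
W12: √((-1350.05)² + (2268.75)²) = √(1822635.0025 + 5147226.5625) = 2640.05 m
W13: √((-1125.15)² + (-165.55)²) = √(1265962.5225 + 27406.8025) = 1137.26 m
Sorted: W11 (461.25 m) < W6 (787.11 m) < W13 (1137.26 m) < W10 (1510.40 m) < W8 (1761.89 m) < W4 (2118.46 m) < …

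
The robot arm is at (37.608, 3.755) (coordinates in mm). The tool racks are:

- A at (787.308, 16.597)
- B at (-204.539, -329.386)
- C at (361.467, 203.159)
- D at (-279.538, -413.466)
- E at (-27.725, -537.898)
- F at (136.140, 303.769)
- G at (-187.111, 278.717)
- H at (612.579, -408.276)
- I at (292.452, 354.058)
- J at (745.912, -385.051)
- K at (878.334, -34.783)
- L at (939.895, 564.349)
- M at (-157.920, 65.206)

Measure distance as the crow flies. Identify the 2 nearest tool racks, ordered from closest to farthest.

M, F

Distances from (37.608, 3.755):
A: √((749.700)² + (12.842)²) = √(562050.09000 + 164.91696) = 749.810 mm
B: √((-242.147)² + (-333.141)²) = √(58635.16961 + 110982.92588) = 411.847 mm
C: √((323.859)² + (199.404)²) = √(104884.65188 + 39761.95522) = 380.324 mm
D: √((-317.146)² + (-417.221)²) = √(100581.58532 + 174073.36284) = 524.075 mm
E: √((-65.333)² + (-541.653)²) = √(4268.40089 + 293387.97241) = 545.579 mm
F: √((98.532)² + (300.014)²) = √(9708.55502 + 90008.40020) = 315.780 mm
G: √((-224.719)² + (274.962)²) = √(50498.62896 + 75604.10144) = 355.109 mm
H: √((574.971)² + (-412.031)²) = √(330591.65084 + 169769.54496) = 707.362 mm
I: √((254.844)² + (350.303)²) = √(64945.46434 + 122712.19181) = 433.195 mm
J: √((708.304)² + (-388.806)²) = √(501694.55642 + 151170.10564) = 808.000 mm
K: √((840.726)² + (-38.538)²) = √(706820.20708 + 1485.17744) = 841.609 mm
L: √((902.287)² + (560.594)²) = √(814121.83037 + 314265.63284) = 1062.256 mm
M: √((-195.528)² + (61.451)²) = √(38231.19878 + 3776.22540) = 204.957 mm
Sorted: M (204.957 mm) < F (315.780 mm) < G (355.109 mm) < C (380.324 mm) < …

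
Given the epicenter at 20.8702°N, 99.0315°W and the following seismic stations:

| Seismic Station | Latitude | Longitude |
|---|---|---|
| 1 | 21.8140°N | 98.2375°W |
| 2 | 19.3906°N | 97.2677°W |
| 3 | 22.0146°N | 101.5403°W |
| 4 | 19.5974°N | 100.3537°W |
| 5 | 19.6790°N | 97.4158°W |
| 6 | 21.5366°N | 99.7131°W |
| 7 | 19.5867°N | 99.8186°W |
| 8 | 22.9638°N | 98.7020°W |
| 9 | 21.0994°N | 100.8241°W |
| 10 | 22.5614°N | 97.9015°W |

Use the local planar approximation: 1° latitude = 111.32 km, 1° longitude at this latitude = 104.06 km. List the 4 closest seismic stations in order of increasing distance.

Distances from 20.8702°N, 99.0315°W:
1: √((0.9438·111.32)² + (0.7940·104.06)²) = √(11038.405432 + 6826.665887) = 133.6603 km
2: √((-1.4796·111.32)² + (1.7638·104.06)²) = √(27129.078399 + 33687.308959) = 246.6098 km
3: √((1.1444·111.32)² + (-2.5088·104.06)²) = √(16229.386147 + 68155.314336) = 290.4904 km
4: √((-1.2728·111.32)² + (-1.3222·104.06)²) = √(20075.516548 + 18930.494067) = 197.4994 km
5: √((-1.1912·111.32)² + (1.6157·104.06)²) = √(17583.922656 + 28267.610145) = 214.1297 km
6: √((0.6664·111.32)² + (-0.6816·104.06)²) = √(5503.213631 + 5030.681318) = 102.6348 km
7: √((-1.2835·111.32)² + (-0.7871·104.06)²) = √(20414.471508 + 6708.531570) = 164.6906 km
8: √((2.0936·111.32)² + (0.3295·104.06)²) = √(54316.754778 + 1175.651172) = 235.5683 km
9: √((0.2292·111.32)² + (-1.7926·104.06)²) = √(650.991956 + 34796.409029) = 188.2748 km
10: √((1.6912·111.32)² + (1.1300·104.06)²) = √(35443.478283 + 13826.890709) = 221.9693 km
Sorted: 6 (102.6348 km) < 1 (133.6603 km) < 7 (164.6906 km) < 9 (188.2748 km) < 4 (197.4994 km) < 5 (214.1297 km) < …

6, 1, 7, 9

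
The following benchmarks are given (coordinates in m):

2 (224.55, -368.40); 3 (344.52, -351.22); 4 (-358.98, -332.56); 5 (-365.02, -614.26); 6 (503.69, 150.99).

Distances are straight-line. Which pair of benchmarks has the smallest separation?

Pairwise distances:
2–3: √((119.97)² + (17.18)²) = √(14392.8009 + 295.1524) = 121.19 m
4–5: √((-6.04)² + (-281.70)²) = √(36.4816 + 79354.8900) = 281.76 m
3–6: √((159.17)² + (502.21)²) = √(25335.0889 + 252214.8841) = 526.83 m
2–4: √((-583.53)² + (35.84)²) = √(340507.2609 + 1284.5056) = 584.63 m
2–6: √((279.14)² + (519.39)²) = √(77919.1396 + 269765.9721) = 589.65 m
2–5: √((-589.57)² + (-245.86)²) = √(347592.7849 + 60447.1396) = 638.78 m
3–4: √((-703.50)² + (18.66)²) = √(494912.2500 + 348.1956) = 703.75 m
3–5: √((-709.54)² + (-263.04)²) = √(503447.0116 + 69190.0416) = 756.73 m
4–6: √((862.67)² + (483.55)²) = √(744199.5289 + 233820.6025) = 988.95 m
5–6: √((868.71)² + (765.25)²) = √(754657.0641 + 585607.5625) = 1157.70 m
Closest pair: 2–3 at 121.19 m.

2 and 3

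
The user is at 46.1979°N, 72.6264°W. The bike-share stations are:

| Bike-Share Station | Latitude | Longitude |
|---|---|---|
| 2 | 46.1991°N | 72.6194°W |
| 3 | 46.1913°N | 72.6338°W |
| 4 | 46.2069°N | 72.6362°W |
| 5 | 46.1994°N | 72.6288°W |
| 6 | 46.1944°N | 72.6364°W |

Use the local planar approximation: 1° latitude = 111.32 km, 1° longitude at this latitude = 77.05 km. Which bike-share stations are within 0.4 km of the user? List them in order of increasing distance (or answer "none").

5

Distances from 46.1979°N, 72.6264°W:
2: √((0.0012·111.32)² + (0.0070·77.05)²) = √(0.017845 + 0.290898) = 0.5556 km
3: √((-0.0066·111.32)² + (-0.0074·77.05)²) = √(0.539802 + 0.325094) = 0.9300 km
4: √((0.0090·111.32)² + (-0.0098·77.05)²) = √(1.003764 + 0.570161) = 1.2546 km
5: √((0.0015·111.32)² + (-0.0024·77.05)²) = √(0.027882 + 0.034195) = 0.2492 km
6: √((-0.0035·111.32)² + (-0.0100·77.05)²) = √(0.151804 + 0.593670) = 0.8634 km
Threshold 0.4 km: 5 (0.2492 km) is within range.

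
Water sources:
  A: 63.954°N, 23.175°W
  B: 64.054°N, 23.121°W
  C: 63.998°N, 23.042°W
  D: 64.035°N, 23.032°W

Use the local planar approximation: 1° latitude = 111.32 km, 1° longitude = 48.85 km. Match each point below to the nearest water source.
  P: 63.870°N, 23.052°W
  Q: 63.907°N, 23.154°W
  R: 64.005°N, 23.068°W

P→A; Q→A; R→C

P at 63.870°N, 23.052°W:
  A: √((0.084·111.32)² + (-0.123·48.85)²) = √(87.43896 + 36.10267) = 11.115 km
  B: √((0.184·111.32)² + (-0.069·48.85)²) = √(419.54837 + 11.36128) = 20.758 km
  C: √((0.128·111.32)² + (0.010·48.85)²) = √(203.03286 + 0.23863) = 14.257 km
  D: √((0.165·111.32)² + (0.020·48.85)²) = √(337.37608 + 0.95453) = 18.394 km
  → nearest: A (11.115 km)
Q at 63.907°N, 23.154°W:
  A: √((0.047·111.32)² + (-0.021·48.85)²) = √(27.37424 + 1.05237) = 5.332 km
  B: √((0.147·111.32)² + (0.033·48.85)²) = √(267.78181 + 2.59871) = 16.443 km
  C: √((0.091·111.32)² + (0.112·48.85)²) = √(102.61933 + 29.93403) = 11.513 km
  D: √((0.128·111.32)² + (0.122·48.85)²) = √(203.03286 + 35.51802) = 15.445 km
  → nearest: A (5.332 km)
R at 64.005°N, 23.068°W:
  A: √((-0.051·111.32)² + (-0.107·48.85)²) = √(32.23196 + 27.32101) = 7.717 km
  B: √((0.049·111.32)² + (-0.053·48.85)²) = √(29.75353 + 6.70318) = 6.038 km
  C: √((-0.007·111.32)² + (0.026·48.85)²) = √(0.60721 + 1.61315) = 1.490 km
  D: √((0.030·111.32)² + (0.036·48.85)²) = √(11.15293 + 3.09267) = 3.774 km
  → nearest: C (1.490 km)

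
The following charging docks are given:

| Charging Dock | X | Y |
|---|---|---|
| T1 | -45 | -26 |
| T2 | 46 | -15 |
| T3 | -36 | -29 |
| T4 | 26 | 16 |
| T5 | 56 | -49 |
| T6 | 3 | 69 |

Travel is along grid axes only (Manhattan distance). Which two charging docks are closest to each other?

Pairwise distances:
T1–T3: 12
T2–T5: 44
T2–T4: 51
T4–T6: 76
T4–T5: 95
T2–T3: 96
T1–T2: 102
T3–T4: 107
T3–T5: 112
T1–T4: 113
T1–T5: 124
T2–T6: 127
T3–T6: 137
T1–T6: 143
T5–T6: 171
Closest pair: T1–T3 at 12.

T1 and T3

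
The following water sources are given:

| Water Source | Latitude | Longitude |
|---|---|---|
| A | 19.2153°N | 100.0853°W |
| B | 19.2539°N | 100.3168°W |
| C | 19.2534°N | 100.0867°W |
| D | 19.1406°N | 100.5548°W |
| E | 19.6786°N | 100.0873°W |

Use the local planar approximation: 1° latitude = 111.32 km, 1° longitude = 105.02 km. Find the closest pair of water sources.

Pairwise distances:
A–B: √((0.0386·111.32)² + (-0.2315·105.02)²) = √(18.463796 + 591.079665) = 24.6889 km
A–C: √((0.0381·111.32)² + (-0.0014·105.02)²) = √(17.988558 + 0.021617) = 4.2438 km
A–D: √((-0.0747·111.32)² + (-0.4695·105.02)²) = √(69.149270 + 2431.169401) = 50.0032 km
A–E: √((0.4633·111.32)² + (-0.0020·105.02)²) = √(2659.934827 + 0.044117) = 51.5750 km
B–C: √((-0.0005·111.32)² + (0.2301·105.02)²) = √(0.003098 + 583.952155) = 24.1652 km
B–D: √((-0.1133·111.32)² + (-0.2380·105.02)²) = √(159.076569 + 624.738027) = 27.9967 km
B–E: √((0.4247·111.32)² + (0.2295·105.02)²) = √(2235.171840 + 580.910742) = 53.0668 km
C–D: √((-0.1128·111.32)² + (-0.4681·105.02)²) = √(157.675637 + 2416.692032) = 50.7382 km
C–E: √((0.4252·111.32)² + (-0.0006·105.02)²) = √(2240.437881 + 0.003971) = 47.3333 km
D–E: √((0.5380·111.32)² + (0.4675·105.02)²) = √(3586.831265 + 2410.500680) = 77.4424 km
Closest pair: A–C at 4.2438 km.

A and C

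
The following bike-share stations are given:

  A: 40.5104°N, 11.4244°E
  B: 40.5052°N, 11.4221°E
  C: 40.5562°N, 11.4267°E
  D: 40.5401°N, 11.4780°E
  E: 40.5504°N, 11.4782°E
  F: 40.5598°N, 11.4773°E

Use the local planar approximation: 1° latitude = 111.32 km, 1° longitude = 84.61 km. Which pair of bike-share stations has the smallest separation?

A and B

Pairwise distances:
A–B: √((-0.0052·111.32)² + (-0.0023·84.61)²) = √(0.335084 + 0.037870) = 0.6107 km
A–C: √((0.0458·111.32)² + (0.0023·84.61)²) = √(25.994254 + 0.037870) = 5.1022 km
A–D: √((0.0297·111.32)² + (0.0536·84.61)²) = √(10.930985 + 20.567096) = 5.6123 km
A–E: √((0.0400·111.32)² + (0.0538·84.61)²) = √(19.827428 + 20.720868) = 6.3678 km
A–F: √((0.0494·111.32)² + (0.0529·84.61)²) = √(30.241289 + 20.033403) = 7.0905 km
B–C: √((0.0510·111.32)² + (0.0046·84.61)²) = √(32.231962 + 0.151481) = 5.6906 km
B–D: √((0.0349·111.32)² + (0.0559·84.61)²) = √(15.093753 + 22.370053) = 6.1208 km
B–E: √((0.0452·111.32)² + (0.0561·84.61)²) = √(25.317643 + 22.530411) = 6.9172 km
B–F: √((0.0546·111.32)² + (0.0552·84.61)²) = √(36.942959 + 21.813309) = 7.6653 km
C–D: √((-0.0161·111.32)² + (0.0513·84.61)²) = √(3.212167 + 18.839879) = 4.6960 km
C–E: √((-0.0058·111.32)² + (0.0515·84.61)²) = √(0.416872 + 18.987065) = 4.4050 km
C–F: √((0.0036·111.32)² + (0.0506·84.61)²) = √(0.160602 + 18.329239) = 4.3000 km
D–E: √((0.0103·111.32)² + (0.0002·84.61)²) = √(1.314682 + 0.000286) = 1.1467 km
D–F: √((0.0197·111.32)² + (-0.0007·84.61)²) = √(4.809267 + 0.003508) = 2.1938 km
E–F: √((0.0094·111.32)² + (-0.0009·84.61)²) = √(1.094970 + 0.005799) = 1.0492 km
Closest pair: A–B at 0.6107 km.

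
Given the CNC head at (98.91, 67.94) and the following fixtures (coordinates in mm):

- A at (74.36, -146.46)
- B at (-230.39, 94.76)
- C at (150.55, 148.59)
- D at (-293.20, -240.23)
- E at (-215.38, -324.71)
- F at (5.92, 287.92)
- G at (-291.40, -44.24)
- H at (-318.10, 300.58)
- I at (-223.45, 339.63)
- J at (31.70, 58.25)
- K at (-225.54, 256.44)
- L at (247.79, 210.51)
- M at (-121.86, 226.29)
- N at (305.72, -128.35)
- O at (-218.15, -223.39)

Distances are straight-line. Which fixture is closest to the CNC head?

J

Distances from (98.91, 67.94):
A: 215.80 mm
B: 330.39 mm
C: 95.77 mm
D: 498.72 mm
E: 502.94 mm
F: 238.83 mm
G: 406.11 mm
H: 477.51 mm
I: 421.58 mm
J: 67.90 mm
K: 375.23 mm
L: 206.13 mm
M: 271.69 mm
N: 285.13 mm
O: 430.58 mm
Minimum: J at 67.90 mm.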